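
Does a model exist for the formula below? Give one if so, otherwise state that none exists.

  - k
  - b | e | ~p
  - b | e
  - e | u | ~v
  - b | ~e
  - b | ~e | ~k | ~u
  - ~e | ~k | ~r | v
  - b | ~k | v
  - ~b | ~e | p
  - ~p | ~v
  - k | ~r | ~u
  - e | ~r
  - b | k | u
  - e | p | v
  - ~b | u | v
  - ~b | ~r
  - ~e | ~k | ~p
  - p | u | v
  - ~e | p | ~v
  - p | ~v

Unit clause (k) forces k = True.
Try b = False:
  (b | e) forces e = True.
  clause (b | ~e) is falsified — backtrack.
So b = True.
  then (~b | ~r) forces r = False.
Set v = False.
  then (~b | u | v) forces u = True.
Set e = False.
  then (e | p | v) forces p = True.
All clauses satisfied.

b = True, v = False, k = True, r = False, e = False, u = True, p = True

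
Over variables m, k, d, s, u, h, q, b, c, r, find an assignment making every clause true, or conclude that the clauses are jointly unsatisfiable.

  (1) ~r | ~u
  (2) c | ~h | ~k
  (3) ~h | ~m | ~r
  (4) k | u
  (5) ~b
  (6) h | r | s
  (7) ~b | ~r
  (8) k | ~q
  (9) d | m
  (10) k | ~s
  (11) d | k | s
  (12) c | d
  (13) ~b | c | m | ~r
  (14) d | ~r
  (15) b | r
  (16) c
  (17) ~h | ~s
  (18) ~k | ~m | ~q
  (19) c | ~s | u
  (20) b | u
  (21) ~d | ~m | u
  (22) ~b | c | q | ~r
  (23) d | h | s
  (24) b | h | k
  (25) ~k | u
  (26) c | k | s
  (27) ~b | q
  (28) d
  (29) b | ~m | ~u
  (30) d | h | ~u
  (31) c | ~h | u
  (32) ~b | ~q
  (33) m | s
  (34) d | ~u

Case b = True:
  Clause (~b) is falsified — contradiction.
Case b = False:
  (b | r) forces r = True.
  (~r | ~u) forces u = False.
  Clause (b | u) is falsified — contradiction.
Both cases fail, so the formula is unsatisfiable.

No satisfying assignment exists.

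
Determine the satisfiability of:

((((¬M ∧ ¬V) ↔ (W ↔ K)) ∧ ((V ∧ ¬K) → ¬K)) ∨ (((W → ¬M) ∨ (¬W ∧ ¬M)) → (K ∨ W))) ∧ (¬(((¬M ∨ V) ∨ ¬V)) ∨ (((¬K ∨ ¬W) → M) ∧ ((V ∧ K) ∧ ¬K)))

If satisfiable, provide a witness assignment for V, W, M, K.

No satisfying assignment exists.

The conjunct ¬(((¬M ∨ V) ∨ ¬V)) ∨ (((¬K ∨ ¬W) → M) ∧ ((V ∧ K) ∧ ¬K)) is unsatisfiable on its own:
  V = True: simplifies to ((¬K ∨ ¬W) → M) ∧ (K ∧ ¬K).
    K = True: the conjunct ¬K is False.
    K = False: the conjunct K is False.
  V = False: this becomes ¬True ∨ (((¬K ∨ ¬W) → M) ∧ False) = False.
So the whole conjunction is unsatisfiable.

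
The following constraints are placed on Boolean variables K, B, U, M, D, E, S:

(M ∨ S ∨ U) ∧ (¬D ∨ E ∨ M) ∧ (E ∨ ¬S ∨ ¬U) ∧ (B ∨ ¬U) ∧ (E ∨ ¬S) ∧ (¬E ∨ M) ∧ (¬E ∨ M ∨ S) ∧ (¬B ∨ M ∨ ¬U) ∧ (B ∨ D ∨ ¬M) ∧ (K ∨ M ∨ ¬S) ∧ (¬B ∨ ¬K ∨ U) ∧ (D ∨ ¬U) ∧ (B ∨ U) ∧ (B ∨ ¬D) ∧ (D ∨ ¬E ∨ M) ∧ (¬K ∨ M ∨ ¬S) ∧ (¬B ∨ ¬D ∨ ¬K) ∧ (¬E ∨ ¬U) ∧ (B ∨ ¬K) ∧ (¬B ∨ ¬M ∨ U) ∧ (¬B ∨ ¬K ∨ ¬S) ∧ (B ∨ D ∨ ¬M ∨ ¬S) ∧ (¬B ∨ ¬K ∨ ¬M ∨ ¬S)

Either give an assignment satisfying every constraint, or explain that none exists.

K = False, B = True, U = True, M = True, D = True, E = False, S = False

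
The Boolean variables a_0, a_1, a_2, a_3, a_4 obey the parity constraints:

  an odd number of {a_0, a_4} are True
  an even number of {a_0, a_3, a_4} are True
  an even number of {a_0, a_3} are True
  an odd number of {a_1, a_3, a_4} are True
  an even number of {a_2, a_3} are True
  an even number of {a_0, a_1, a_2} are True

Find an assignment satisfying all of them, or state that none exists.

a_0: True; a_1: False; a_2: True; a_3: True; a_4: False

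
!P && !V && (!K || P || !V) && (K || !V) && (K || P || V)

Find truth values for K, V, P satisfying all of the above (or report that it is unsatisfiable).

K = True, V = False, P = False

Unit clause (!P) forces P = False.
Unit clause (!V) forces V = False.
In (K || P || V) only K is left, so K = True.
Check each clause:
  (!P): !P holds.
  (!V): !V holds.
  (!K || P || !V): !V holds.
  (K || !V): K holds.
  (K || P || V): K holds.
All clauses satisfied.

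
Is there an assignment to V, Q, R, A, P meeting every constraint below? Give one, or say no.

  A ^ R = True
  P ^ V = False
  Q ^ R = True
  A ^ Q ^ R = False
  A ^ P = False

V=T; Q=T; R=F; A=T; P=T

A ^ R = T ^ F = True ✓
P ^ V = T ^ T = False ✓
Q ^ R = T ^ F = True ✓
A ^ Q ^ R = T ^ T ^ F = False ✓
A ^ P = T ^ T = False ✓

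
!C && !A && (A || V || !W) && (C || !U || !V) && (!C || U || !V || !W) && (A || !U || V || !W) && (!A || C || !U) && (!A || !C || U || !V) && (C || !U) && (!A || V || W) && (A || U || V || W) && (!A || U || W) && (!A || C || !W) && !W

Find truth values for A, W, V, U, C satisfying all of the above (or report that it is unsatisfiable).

Unit clause (!C) forces C = False.
Unit clause (!A) forces A = False.
In (C || !U) only !U is left, so U = False.
Unit clause (!W) forces W = False.
In (A || U || V || W) only V is left, so V = True.
All clauses satisfied.

A=F, W=F, V=T, U=F, C=F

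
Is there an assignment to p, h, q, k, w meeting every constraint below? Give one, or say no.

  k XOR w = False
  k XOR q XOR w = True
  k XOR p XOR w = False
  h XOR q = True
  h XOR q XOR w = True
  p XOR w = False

p=F, h=F, q=T, k=F, w=F

k XOR w = F XOR F = False ✓
k XOR q XOR w = F XOR T XOR F = True ✓
k XOR p XOR w = F XOR F XOR F = False ✓
h XOR q = F XOR T = True ✓
h XOR q XOR w = F XOR T XOR F = True ✓
p XOR w = F XOR F = False ✓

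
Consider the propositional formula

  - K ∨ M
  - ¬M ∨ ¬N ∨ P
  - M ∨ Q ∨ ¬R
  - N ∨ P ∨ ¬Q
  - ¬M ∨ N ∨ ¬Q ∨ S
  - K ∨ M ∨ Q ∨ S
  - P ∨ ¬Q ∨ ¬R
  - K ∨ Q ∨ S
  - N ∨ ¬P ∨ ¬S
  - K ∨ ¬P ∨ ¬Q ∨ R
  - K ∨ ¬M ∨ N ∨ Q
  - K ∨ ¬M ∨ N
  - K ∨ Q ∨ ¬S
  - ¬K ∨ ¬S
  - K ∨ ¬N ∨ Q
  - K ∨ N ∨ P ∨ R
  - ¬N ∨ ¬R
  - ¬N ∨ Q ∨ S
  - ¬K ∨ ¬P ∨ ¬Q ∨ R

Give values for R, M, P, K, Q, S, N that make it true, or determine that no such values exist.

R=F, M=F, P=T, K=T, Q=F, S=F, N=F

Set R = False.
Set M = False.
  then (K ∨ M) forces K = True.
  then (¬K ∨ ¬S) forces S = False.
Set P = True.
  then (¬K ∨ ¬P ∨ ¬Q ∨ R) forces Q = False.
  then (¬N ∨ Q ∨ S) forces N = False.
All clauses satisfied.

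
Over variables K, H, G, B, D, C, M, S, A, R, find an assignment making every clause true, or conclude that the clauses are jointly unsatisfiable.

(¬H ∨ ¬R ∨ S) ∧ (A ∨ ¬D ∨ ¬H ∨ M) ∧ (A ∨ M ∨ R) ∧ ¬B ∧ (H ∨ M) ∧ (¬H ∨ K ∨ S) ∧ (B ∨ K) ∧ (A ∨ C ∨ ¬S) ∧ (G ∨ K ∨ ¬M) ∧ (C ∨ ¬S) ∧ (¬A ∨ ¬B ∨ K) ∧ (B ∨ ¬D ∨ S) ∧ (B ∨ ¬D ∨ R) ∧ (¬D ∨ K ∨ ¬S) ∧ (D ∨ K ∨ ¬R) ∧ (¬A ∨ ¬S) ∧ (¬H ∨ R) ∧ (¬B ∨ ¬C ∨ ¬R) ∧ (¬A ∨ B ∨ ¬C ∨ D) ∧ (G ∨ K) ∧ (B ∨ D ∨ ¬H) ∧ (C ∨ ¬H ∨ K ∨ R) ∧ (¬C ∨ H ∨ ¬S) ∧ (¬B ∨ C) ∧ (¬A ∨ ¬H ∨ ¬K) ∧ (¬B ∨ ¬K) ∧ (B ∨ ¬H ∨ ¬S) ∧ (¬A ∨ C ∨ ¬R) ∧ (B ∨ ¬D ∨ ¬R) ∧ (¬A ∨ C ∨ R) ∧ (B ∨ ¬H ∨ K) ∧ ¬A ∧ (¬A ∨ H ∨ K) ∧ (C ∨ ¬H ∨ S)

K = True; H = False; G = False; B = False; D = False; C = False; M = True; S = False; A = False; R = True

Unit clause (¬B) forces B = False.
In (B ∨ K) only K is left, so K = True.
Unit clause (¬A) forces A = False.
Set H = False.
  then (H ∨ M) forces M = True.
Set G = False.
Set D = False.
Set C = False.
  then (A ∨ C ∨ ¬S) forces S = False.
Set R = True.
All clauses satisfied.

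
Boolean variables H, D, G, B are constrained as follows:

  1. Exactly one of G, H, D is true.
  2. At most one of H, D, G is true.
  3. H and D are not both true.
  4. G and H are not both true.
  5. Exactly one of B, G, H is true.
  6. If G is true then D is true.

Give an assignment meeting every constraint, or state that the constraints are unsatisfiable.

H: True, D: False, G: False, B: False

  (1) {G, H, D}: 1 true — exactly one ✓
  (2) {H, D, G}: 1 true — at most one ✓
  (3) H=T, D=F — not both ✓
  (4) G=F, H=T — not both ✓
  (5) {B, G, H}: 1 true — exactly one ✓
  (6) G=F ⇒ D: vacuous ✓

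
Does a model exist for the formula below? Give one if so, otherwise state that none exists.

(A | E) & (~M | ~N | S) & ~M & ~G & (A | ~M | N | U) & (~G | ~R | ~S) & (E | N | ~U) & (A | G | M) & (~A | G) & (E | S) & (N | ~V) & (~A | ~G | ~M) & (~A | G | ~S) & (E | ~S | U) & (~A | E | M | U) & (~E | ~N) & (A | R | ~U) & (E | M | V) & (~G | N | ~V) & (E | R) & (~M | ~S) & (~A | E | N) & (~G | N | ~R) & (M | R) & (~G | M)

Unsatisfiable — no assignment works.

Case G = True:
  Clause (~G) is falsified — contradiction.
Case G = False:
  (~M) forces M = False.
  (A | G | M) forces A = True.
  Clause (~A | G) is falsified — contradiction.
Both cases fail, so the formula is unsatisfiable.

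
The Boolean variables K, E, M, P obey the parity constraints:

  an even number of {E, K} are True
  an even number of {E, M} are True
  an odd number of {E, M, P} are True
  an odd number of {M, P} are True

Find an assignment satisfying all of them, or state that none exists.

K: False; E: False; M: False; P: True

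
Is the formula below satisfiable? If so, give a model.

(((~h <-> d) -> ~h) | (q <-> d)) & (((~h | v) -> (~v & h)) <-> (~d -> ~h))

q: False, d: True, v: False, h: True

  ((~h <-> d) -> ~h) | (q <-> d) = True
    (~h <-> d) -> ~h = True
      ~h <-> d = False
        ~h = False
      ~h = False
    q <-> d = False
  ((~h | v) -> (~v & h)) <-> (~d -> ~h) = True
    (~h | v) -> (~v & h) = True
      ~h | v = False
        ~h = False
      ~v & h = True
        ~v = True
    ~d -> ~h = True
      ~d = False
      ~h = False
Both conjuncts True, so the formula holds.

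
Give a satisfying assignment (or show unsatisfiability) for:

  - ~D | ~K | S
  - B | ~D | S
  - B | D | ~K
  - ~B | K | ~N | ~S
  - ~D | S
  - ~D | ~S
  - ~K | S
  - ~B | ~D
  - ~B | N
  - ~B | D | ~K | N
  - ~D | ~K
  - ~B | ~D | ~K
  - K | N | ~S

Try D = True:
  (~D | S) forces S = True.
  clause (~D | ~S) is falsified — backtrack.
So D = False.
Set N = False.
  then (~B | N) forces B = False.
  then (B | D | ~K) forces K = False.
  then (K | N | ~S) forces S = False.
All clauses satisfied.

D: False, N: False, B: False, K: False, S: False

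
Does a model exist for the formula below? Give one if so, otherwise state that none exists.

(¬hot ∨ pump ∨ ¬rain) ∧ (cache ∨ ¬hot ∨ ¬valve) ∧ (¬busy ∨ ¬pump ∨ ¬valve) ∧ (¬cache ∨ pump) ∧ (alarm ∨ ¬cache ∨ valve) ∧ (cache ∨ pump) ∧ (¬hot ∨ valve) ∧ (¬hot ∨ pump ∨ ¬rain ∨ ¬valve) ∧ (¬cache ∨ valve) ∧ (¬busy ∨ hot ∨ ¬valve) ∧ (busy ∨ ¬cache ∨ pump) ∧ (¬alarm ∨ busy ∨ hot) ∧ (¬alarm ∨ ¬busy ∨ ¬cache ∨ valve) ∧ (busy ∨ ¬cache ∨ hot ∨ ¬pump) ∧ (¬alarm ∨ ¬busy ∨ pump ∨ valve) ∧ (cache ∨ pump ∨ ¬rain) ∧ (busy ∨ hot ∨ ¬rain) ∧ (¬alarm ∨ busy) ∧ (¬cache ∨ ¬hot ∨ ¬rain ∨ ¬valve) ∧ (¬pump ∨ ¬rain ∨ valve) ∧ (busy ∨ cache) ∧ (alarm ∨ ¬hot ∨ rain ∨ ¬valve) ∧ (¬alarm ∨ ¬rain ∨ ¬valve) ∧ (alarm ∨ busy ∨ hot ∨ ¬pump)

hot = False; alarm = True; cache = False; busy = True; pump = True; rain = False; valve = False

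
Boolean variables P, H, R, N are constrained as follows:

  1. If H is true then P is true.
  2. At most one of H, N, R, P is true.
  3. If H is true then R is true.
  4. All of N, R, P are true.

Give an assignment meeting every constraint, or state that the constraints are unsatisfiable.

Unsatisfiable — no assignment works.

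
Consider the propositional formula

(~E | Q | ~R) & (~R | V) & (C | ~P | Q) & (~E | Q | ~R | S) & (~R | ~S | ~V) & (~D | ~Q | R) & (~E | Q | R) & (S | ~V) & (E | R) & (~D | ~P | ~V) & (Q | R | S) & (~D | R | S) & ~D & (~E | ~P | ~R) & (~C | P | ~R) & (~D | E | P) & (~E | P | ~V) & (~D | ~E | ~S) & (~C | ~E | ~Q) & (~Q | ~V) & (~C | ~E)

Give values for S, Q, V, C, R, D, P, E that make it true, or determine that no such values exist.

S=F; Q=T; V=F; C=F; R=F; D=F; P=T; E=T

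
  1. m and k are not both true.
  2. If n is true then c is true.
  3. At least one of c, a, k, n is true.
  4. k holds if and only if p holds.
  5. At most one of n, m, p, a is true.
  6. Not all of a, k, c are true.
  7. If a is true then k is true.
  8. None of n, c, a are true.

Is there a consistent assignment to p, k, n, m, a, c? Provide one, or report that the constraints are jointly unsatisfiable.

p=T, k=T, n=F, m=F, a=F, c=F

  (1) m=F, k=T — not both ✓
  (2) n=F ⇒ c: vacuous ✓
  (3) {c, a, k, n}: 1 true — at least one ✓
  (4) k=T, p=T — same ✓
  (5) {n, m, p, a}: 1 true — at most one ✓
  (6) {a, k, c}: 1/3 true — not all ✓
  (7) a=F ⇒ k: vacuous ✓
  (8) {n, c, a}: 0 true — none ✓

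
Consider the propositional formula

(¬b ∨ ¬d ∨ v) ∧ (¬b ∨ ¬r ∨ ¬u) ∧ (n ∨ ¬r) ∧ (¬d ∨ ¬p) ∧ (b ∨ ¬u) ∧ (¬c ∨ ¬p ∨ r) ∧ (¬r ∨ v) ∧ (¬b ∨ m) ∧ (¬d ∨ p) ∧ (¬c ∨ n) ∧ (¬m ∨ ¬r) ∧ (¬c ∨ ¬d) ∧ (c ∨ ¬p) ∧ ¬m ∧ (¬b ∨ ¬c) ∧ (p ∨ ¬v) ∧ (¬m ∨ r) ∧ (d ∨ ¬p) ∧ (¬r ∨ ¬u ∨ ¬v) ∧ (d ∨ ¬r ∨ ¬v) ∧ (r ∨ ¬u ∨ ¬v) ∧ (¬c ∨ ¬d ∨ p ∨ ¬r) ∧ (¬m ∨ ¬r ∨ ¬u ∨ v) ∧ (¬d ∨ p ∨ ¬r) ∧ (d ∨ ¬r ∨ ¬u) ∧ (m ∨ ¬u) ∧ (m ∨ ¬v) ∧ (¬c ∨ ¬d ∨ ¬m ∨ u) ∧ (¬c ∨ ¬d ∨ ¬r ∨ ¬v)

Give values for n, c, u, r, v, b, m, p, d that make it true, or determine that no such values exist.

n = False, c = False, u = False, r = False, v = False, b = False, m = False, p = False, d = False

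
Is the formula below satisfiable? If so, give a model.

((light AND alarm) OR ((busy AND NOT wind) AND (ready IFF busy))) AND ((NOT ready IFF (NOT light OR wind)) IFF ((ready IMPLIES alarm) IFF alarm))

light: True, wind: True, busy: False, alarm: True, ready: False

  (light AND alarm) OR ((busy AND NOT wind) AND (ready IFF busy)) = True
    light AND alarm = True
    (busy AND NOT wind) AND (ready IFF busy) = False
      busy AND NOT wind = False
        NOT wind = False
      ready IFF busy = True
  (NOT ready IFF (NOT light OR wind)) IFF ((ready IMPLIES alarm) IFF alarm) = True
    NOT ready IFF (NOT light OR wind) = True
      NOT ready = True
      NOT light OR wind = True
        NOT light = False
    (ready IMPLIES alarm) IFF alarm = True
      ready IMPLIES alarm = True
Both conjuncts True, so the formula holds.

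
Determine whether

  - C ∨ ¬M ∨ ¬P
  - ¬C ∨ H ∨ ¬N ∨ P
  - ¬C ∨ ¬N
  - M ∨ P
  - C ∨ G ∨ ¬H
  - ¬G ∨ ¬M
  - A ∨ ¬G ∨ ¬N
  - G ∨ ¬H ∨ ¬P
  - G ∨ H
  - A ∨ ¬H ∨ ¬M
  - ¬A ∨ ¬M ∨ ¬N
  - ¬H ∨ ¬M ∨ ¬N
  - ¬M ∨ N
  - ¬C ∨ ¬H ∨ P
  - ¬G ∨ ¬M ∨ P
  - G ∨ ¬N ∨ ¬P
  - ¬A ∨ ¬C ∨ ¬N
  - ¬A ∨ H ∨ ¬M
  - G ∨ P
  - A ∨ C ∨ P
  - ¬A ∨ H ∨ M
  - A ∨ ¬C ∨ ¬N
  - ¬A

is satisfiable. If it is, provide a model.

M: False, N: False, P: True, A: False, C: False, H: False, G: True

Unit clause (¬A) forces A = False.
Set M = False.
  then (M ∨ P) forces P = True.
Try N = True:
  (¬C ∨ ¬N) forces C = False.
  (A ∨ ¬G ∨ ¬N) forces G = False.
  clause (G ∨ ¬N ∨ ¬P) is falsified — backtrack.
So N = False.
Set C = False.
Set H = False.
  then (G ∨ H) forces G = True.
All clauses satisfied.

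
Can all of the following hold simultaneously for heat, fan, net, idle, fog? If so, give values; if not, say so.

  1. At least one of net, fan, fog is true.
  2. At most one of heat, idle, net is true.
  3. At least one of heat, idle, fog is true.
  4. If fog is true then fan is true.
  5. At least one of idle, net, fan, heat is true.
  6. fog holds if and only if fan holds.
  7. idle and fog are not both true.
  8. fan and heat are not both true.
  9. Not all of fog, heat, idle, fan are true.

heat=F, fan=T, net=T, idle=F, fog=T

  (1) {net, fan, fog}: 3 true — at least one ✓
  (2) {heat, idle, net}: 1 true — at most one ✓
  (3) {heat, idle, fog}: 1 true — at least one ✓
  (4) fog=T ⇒ fan: T ✓
  (5) {idle, net, fan, heat}: 2 true — at least one ✓
  (6) fog=T, fan=T — same ✓
  (7) idle=F, fog=T — not both ✓
  (8) fan=T, heat=F — not both ✓
  (9) {fog, heat, idle, fan}: 2/4 true — not all ✓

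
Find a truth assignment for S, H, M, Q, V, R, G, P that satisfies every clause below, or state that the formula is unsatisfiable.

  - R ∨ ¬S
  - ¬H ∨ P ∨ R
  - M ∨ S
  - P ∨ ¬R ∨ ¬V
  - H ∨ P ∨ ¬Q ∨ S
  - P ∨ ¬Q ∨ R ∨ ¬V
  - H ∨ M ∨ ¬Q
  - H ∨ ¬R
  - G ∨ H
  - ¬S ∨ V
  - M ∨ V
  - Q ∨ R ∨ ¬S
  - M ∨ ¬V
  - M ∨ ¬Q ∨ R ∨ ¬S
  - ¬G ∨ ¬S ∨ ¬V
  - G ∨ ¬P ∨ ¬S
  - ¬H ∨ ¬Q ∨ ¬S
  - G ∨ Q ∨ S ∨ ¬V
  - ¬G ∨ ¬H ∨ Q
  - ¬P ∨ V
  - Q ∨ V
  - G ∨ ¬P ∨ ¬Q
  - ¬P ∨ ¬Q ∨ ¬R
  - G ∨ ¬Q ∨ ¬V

S=F, H=T, M=T, Q=T, V=F, R=T, G=T, P=F

Set S = False.
  then (M ∨ S) forces M = True.
Set H = True.
Try Q = False:
  (¬G ∨ ¬H ∨ Q) forces G = False.
  (G ∨ Q ∨ S ∨ ¬V) forces V = False.
  clause (Q ∨ V) is falsified — backtrack.
So Q = True.
Set V = False.
  then (¬P ∨ V) forces P = False.
  then (¬H ∨ P ∨ R) forces R = True.
Set G = True.
All clauses satisfied.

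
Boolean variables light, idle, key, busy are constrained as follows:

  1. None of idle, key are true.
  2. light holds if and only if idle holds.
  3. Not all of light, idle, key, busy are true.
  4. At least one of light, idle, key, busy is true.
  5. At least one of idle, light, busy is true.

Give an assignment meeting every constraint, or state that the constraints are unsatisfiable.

light = False; idle = False; key = False; busy = True

  (1) {idle, key}: 0 true — none ✓
  (2) light=F, idle=F — same ✓
  (3) {light, idle, key, busy}: 1/4 true — not all ✓
  (4) {light, idle, key, busy}: 1 true — at least one ✓
  (5) {idle, light, busy}: 1 true — at least one ✓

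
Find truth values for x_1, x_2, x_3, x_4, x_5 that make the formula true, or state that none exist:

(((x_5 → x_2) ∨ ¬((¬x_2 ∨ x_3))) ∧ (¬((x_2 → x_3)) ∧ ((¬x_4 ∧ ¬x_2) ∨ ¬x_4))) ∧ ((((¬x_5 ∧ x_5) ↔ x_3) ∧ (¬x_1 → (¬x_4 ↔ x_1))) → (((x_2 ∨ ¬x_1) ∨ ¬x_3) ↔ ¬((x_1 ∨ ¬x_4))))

x_1 = False; x_2 = True; x_3 = False; x_4 = False; x_5 = False

  ((x_5 → x_2) ∨ ¬((¬x_2 ∨ x_3))) ∧ (¬((x_2 → x_3)) ∧ ((¬x_4 ∧ ¬x_2) ∨ ¬x_4)) = True
    (x_5 → x_2) ∨ ¬((¬x_2 ∨ x_3)) = True
      x_5 → x_2 = True
      ¬((¬x_2 ∨ x_3)) = True
        ¬x_2 ∨ x_3 = False
          ¬x_2 = False
    ¬((x_2 → x_3)) ∧ ((¬x_4 ∧ ¬x_2) ∨ ¬x_4) = True
      ¬((x_2 → x_3)) = True
        x_2 → x_3 = False
      (¬x_4 ∧ ¬x_2) ∨ ¬x_4 = True
        ¬x_4 ∧ ¬x_2 = False
          ¬x_4 = True
          ¬x_2 = False
        ¬x_4 = True
  (((¬x_5 ∧ x_5) ↔ x_3) ∧ (¬x_1 → (¬x_4 ↔ x_1))) → (((x_2 ∨ ¬x_1) ∨ ¬x_3) ↔ ¬((x_1 ∨ ¬x_4))) = True
    ((¬x_5 ∧ x_5) ↔ x_3) ∧ (¬x_1 → (¬x_4 ↔ x_1)) = False
      (¬x_5 ∧ x_5) ↔ x_3 = True
        ¬x_5 ∧ x_5 = False
          ¬x_5 = True
      ¬x_1 → (¬x_4 ↔ x_1) = False
        ¬x_1 = True
        ¬x_4 ↔ x_1 = False
          ¬x_4 = True
    ((x_2 ∨ ¬x_1) ∨ ¬x_3) ↔ ¬((x_1 ∨ ¬x_4)) = False
      (x_2 ∨ ¬x_1) ∨ ¬x_3 = True
        x_2 ∨ ¬x_1 = True
          ¬x_1 = True
        ¬x_3 = True
      ¬((x_1 ∨ ¬x_4)) = False
        x_1 ∨ ¬x_4 = True
          ¬x_4 = True
Both conjuncts True, so the formula holds.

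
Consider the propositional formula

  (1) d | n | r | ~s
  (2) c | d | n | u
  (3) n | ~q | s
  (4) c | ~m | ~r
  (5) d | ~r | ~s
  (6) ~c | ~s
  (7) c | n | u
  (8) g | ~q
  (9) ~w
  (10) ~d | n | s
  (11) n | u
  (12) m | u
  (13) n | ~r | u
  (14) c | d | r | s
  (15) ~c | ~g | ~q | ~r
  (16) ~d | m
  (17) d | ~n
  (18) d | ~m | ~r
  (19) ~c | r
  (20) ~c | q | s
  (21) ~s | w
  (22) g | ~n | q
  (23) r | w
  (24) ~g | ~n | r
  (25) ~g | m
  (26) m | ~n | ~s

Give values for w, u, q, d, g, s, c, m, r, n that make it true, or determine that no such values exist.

w = False, u = True, q = False, d = False, g = False, s = False, c = False, m = False, r = True, n = False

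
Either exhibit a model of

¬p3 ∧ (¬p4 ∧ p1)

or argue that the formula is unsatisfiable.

p1: True, p3: False, p4: False

  ¬p3 = True
  ¬p4 ∧ p1 = True
    ¬p4 = True
Both conjuncts True, so the formula holds.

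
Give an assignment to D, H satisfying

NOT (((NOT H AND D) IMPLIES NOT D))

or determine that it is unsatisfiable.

D = True, H = False

  NOT (((NOT H AND D) IMPLIES NOT D)) = True
    (NOT H AND D) IMPLIES NOT D = False
      NOT H AND D = True
        NOT H = True
      NOT D = False
The formula evaluates to True.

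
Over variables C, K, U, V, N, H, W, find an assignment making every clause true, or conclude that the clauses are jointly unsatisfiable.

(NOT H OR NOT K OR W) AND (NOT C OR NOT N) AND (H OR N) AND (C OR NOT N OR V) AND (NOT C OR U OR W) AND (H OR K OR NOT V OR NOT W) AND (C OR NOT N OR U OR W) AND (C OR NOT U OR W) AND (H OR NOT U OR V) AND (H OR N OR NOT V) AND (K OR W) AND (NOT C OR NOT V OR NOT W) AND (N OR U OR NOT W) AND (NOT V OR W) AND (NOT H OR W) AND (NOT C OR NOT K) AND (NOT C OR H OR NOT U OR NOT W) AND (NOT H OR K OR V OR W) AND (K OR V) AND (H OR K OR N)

Set C = False.
Set K = True.
Set U = True.
  then (C OR NOT U OR W) forces W = True.
Set V = False.
  then (C OR NOT N OR V) forces N = False.
  then (H OR NOT U OR V) forces H = True.
All clauses satisfied.

C=F; K=T; U=T; V=F; N=F; H=T; W=T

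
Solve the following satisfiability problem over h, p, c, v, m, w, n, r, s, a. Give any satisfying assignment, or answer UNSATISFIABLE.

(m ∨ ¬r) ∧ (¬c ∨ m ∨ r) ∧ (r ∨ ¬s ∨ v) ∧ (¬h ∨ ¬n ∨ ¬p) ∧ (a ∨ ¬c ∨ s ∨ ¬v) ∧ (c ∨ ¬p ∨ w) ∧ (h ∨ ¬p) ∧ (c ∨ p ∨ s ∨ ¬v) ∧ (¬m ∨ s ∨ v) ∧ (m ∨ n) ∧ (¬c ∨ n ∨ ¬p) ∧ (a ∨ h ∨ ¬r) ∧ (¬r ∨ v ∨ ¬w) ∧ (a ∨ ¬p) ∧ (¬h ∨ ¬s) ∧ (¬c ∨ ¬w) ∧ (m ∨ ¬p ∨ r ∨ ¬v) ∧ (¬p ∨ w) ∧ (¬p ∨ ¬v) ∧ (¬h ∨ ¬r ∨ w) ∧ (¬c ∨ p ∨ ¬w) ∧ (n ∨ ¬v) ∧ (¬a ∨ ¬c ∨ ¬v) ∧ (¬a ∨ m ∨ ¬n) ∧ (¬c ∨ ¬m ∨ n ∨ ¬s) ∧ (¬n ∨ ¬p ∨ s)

Set h = False.
  then (h ∨ ¬p) forces p = False.
Set c = False.
Set v = False.
Set m = True.
  then (¬m ∨ s ∨ v) forces s = True.
  then (r ∨ ¬s ∨ v) forces r = True.
  then (a ∨ h ∨ ¬r) forces a = True.
  then (¬r ∨ v ∨ ¬w) forces w = False.
Set n = True.
All clauses satisfied.

h=F; p=F; c=F; v=F; m=T; w=F; n=T; r=T; s=T; a=T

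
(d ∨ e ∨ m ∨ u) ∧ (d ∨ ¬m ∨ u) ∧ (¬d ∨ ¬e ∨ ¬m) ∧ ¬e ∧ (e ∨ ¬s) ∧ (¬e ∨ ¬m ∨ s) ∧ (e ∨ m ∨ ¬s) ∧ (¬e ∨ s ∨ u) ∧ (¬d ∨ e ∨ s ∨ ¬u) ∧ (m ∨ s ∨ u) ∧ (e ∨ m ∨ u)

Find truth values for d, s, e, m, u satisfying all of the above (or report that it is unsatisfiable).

Unit clause (¬e) forces e = False.
In (e ∨ ¬s) only ¬s is left, so s = False.
Set d = False.
Set m = True.
  then (d ∨ ¬m ∨ u) forces u = True.
All clauses satisfied.

d = False, s = False, e = False, m = True, u = True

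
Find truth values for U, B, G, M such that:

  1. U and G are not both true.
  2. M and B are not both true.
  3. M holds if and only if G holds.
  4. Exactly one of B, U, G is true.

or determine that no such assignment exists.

U = True, B = False, G = False, M = False

  (1) U=T, G=F — not both ✓
  (2) M=F, B=F — not both ✓
  (3) M=F, G=F — same ✓
  (4) {B, U, G}: 1 true — exactly one ✓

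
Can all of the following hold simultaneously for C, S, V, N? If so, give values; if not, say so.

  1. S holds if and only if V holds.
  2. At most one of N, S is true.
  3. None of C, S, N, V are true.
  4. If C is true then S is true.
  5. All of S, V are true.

Case S = True:
  Constraint (3) is violated (S=T) — contradiction.
Case S = False:
  Constraint (5) is violated (S=F) — contradiction.
Both cases fail — unsatisfiable.

Unsatisfiable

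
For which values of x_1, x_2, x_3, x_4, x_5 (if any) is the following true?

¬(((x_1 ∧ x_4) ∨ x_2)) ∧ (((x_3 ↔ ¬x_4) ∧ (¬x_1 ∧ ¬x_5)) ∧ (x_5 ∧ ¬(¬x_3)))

Case x_5 = True: the conjunct ¬x_5 is False.
Case x_5 = False: the conjunct x_5 is False.
Both cases fail — unsatisfiable.

UNSATISFIABLE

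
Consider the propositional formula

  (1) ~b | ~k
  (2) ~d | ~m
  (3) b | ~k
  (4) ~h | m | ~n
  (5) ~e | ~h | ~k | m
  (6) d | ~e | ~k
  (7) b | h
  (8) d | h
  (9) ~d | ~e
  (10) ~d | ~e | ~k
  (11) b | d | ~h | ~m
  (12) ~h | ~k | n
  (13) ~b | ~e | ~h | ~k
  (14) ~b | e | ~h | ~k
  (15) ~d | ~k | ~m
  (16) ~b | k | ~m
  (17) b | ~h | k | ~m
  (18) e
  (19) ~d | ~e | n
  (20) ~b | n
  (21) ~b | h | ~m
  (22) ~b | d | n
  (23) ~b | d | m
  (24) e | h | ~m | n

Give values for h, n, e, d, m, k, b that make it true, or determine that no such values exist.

h = True; n = False; e = True; d = False; m = False; k = False; b = False

Unit clause (e) forces e = True.
In (~d | ~e) only ~d is left, so d = False.
In (d | ~e | ~k) only ~k is left, so k = False.
In (d | h) only h is left, so h = True.
Try n = True:
  (~h | m | ~n) forces m = True.
  (b | d | ~h | ~m) forces b = True.
  clause (~b | k | ~m) is falsified — backtrack.
So n = False.
  then (~b | n) forces b = False.
  then (b | d | ~h | ~m) forces m = False.
All clauses satisfied.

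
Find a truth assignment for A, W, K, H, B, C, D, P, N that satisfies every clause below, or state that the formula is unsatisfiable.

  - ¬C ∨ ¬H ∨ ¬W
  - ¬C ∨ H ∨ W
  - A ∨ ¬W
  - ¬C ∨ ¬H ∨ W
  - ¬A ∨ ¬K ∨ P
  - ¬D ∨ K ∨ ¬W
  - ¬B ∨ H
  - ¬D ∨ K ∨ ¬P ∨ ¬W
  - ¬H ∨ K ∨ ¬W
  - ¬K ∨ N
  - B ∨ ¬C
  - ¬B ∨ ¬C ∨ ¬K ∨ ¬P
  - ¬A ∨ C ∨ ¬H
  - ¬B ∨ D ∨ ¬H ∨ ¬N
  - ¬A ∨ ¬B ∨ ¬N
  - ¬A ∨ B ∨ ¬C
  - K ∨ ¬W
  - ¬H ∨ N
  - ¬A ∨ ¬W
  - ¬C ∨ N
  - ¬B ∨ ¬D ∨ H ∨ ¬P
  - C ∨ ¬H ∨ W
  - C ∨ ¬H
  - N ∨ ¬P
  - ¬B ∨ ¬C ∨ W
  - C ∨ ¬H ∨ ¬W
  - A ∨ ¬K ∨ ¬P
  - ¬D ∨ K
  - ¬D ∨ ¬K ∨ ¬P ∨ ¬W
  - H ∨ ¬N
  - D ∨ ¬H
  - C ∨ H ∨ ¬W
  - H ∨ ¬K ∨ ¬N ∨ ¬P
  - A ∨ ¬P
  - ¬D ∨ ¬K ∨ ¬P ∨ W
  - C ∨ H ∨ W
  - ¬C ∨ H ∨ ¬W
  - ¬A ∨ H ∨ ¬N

Unsatisfiable — no assignment works.

Case W = True:
  (A ∨ ¬W) forces A = True.
  Clause (¬A ∨ ¬W) is falsified — contradiction.
Case W = False:
  If H = True:
    (¬C ∨ ¬H ∨ W) forces C = False.
    clause (C ∨ ¬H ∨ W) is falsified.
  If H = False:
    (¬C ∨ H ∨ W) forces C = False.
    clause (C ∨ H ∨ W) is falsified.
  Every sub-case reaches a contradiction.
Both cases fail, so the formula is unsatisfiable.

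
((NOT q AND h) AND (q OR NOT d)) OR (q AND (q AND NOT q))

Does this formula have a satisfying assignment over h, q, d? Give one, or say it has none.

h=T, q=F, d=F

  ((NOT q AND h) AND (q OR NOT d)) OR (q AND (q AND NOT q)) = True
    (NOT q AND h) AND (q OR NOT d) = True
      NOT q AND h = True
        NOT q = True
      q OR NOT d = True
        NOT d = True
    q AND (q AND NOT q) = False
      q AND NOT q = False
        NOT q = True
The formula evaluates to True.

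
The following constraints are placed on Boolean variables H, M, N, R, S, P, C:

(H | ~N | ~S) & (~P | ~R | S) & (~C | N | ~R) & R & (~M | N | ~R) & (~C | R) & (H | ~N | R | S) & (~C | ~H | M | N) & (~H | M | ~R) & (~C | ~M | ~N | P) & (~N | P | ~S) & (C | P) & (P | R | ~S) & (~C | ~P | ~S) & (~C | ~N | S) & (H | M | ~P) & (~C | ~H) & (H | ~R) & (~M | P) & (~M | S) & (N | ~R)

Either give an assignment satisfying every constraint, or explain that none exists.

H: True, M: True, N: True, R: True, S: True, P: True, C: False

Unit clause (R) forces R = True.
In (H | ~R) only H is left, so H = True.
In (N | ~R) only N is left, so N = True.
In (~H | M | ~R) only M is left, so M = True.
In (~C | ~H) only ~C is left, so C = False.
In (~M | P) only P is left, so P = True.
In (~M | S) only S is left, so S = True.
All clauses satisfied.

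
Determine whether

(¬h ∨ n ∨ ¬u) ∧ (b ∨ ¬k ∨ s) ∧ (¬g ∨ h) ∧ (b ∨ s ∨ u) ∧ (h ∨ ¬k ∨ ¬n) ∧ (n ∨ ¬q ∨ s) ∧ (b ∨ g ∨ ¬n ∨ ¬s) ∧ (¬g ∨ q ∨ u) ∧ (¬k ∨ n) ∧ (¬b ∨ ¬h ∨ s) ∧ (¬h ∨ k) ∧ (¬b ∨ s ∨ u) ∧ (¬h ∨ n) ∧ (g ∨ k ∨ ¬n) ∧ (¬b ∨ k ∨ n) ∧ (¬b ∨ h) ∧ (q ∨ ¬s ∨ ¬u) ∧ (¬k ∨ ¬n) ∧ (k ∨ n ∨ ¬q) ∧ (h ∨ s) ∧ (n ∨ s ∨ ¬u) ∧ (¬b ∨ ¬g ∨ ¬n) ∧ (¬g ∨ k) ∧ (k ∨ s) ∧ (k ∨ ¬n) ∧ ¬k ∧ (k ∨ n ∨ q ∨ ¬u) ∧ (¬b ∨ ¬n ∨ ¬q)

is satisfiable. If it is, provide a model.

u = False, s = True, g = False, n = False, h = False, b = False, q = False, k = False

Unit clause (¬k) forces k = False.
In (¬h ∨ k) only ¬h is left, so h = False.
In (¬b ∨ h) only ¬b is left, so b = False.
In (h ∨ s) only s is left, so s = True.
In (¬g ∨ k) only ¬g is left, so g = False.
In (k ∨ ¬n) only ¬n is left, so n = False.
In (k ∨ n ∨ ¬q) only ¬q is left, so q = False.
In (k ∨ n ∨ q ∨ ¬u) only ¬u is left, so u = False.
All clauses satisfied.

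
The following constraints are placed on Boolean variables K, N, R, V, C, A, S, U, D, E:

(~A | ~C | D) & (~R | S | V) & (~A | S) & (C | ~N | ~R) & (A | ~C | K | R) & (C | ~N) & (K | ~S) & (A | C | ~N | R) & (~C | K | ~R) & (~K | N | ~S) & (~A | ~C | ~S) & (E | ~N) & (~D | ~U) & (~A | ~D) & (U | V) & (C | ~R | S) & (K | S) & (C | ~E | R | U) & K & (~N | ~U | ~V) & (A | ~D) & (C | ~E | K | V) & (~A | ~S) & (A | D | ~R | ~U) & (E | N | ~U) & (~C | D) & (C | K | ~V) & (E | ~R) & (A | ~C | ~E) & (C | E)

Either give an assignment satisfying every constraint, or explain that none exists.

K = True, N = False, R = False, V = False, C = False, A = False, S = False, U = True, D = False, E = True

Unit clause (K) forces K = True.
Set N = False.
  then (~K | N | ~S) forces S = False.
  then (~A | S) forces A = False.
  then (A | ~D) forces D = False.
  then (~C | D) forces C = False.
  then (C | E) forces E = True.
  then (C | ~R | S) forces R = False.
  then (C | ~E | R | U) forces U = True.
Set V = False.
All clauses satisfied.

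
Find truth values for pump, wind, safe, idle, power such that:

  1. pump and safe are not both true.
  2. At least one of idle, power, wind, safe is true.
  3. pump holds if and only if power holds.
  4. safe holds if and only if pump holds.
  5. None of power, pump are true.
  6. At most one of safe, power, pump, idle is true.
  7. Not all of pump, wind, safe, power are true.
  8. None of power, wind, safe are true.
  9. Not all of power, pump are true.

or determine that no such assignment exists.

pump=F, wind=F, safe=F, idle=T, power=F

  (1) pump=F, safe=F — not both ✓
  (2) {idle, power, wind, safe}: 1 true — at least one ✓
  (3) pump=F, power=F — same ✓
  (4) safe=F, pump=F — same ✓
  (5) {power, pump}: 0 true — none ✓
  (6) {safe, power, pump, idle}: 1 true — at most one ✓
  (7) {pump, wind, safe, power}: 0/4 true — not all ✓
  (8) {power, wind, safe}: 0 true — none ✓
  (9) {power, pump}: 0/2 true — not all ✓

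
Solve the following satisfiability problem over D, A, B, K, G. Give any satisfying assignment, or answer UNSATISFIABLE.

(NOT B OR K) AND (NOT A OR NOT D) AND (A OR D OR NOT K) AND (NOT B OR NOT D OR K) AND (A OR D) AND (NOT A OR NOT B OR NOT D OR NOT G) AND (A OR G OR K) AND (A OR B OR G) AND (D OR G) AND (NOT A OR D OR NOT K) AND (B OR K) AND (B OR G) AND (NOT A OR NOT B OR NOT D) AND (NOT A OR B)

Try D = False:
  (A OR D) forces A = True.
  (D OR G) forces G = True.
  (NOT A OR D OR NOT K) forces K = False.
  (NOT B OR K) forces B = False.
  clause (B OR K) is falsified — backtrack.
So D = True.
  then (NOT A OR NOT D) forces A = False.
Set B = False.
  then (A OR B OR G) forces G = True.
  then (B OR K) forces K = True.
All clauses satisfied.

D = True, A = False, B = False, K = True, G = True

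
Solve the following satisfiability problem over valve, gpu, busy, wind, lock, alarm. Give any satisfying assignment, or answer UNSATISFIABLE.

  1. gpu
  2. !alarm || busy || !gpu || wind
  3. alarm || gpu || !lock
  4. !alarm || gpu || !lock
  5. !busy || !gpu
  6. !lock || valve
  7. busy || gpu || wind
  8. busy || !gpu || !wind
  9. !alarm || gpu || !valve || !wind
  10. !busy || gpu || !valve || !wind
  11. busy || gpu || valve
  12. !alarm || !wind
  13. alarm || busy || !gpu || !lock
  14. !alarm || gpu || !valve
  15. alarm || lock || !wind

Unit clause (gpu) forces gpu = True.
In (!busy || !gpu) only !busy is left, so busy = False.
In (busy || !gpu || !wind) only !wind is left, so wind = False.
In (!alarm || busy || !gpu || wind) only !alarm is left, so alarm = False.
In (alarm || busy || !gpu || !lock) only !lock is left, so lock = False.
Set valve = True.
All clauses satisfied.

valve = True, gpu = True, busy = False, wind = False, lock = False, alarm = False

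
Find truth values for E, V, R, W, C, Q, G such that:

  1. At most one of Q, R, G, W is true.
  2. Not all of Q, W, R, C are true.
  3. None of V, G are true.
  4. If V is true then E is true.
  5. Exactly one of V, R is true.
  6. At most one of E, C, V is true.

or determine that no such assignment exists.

E: True, V: False, R: True, W: False, C: False, Q: False, G: False

  (1) {Q, R, G, W}: 1 true — at most one ✓
  (2) {Q, W, R, C}: 1/4 true — not all ✓
  (3) {V, G}: 0 true — none ✓
  (4) V=F ⇒ E: vacuous ✓
  (5) {V, R}: 1 true — exactly one ✓
  (6) {E, C, V}: 1 true — at most one ✓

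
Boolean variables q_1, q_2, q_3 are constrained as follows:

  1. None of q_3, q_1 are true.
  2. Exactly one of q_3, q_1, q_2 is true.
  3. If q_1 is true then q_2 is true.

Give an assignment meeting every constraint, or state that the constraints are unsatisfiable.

q_1: False, q_2: True, q_3: False

  (1) {q_3, q_1}: 0 true — none ✓
  (2) {q_3, q_1, q_2}: 1 true — exactly one ✓
  (3) q_1=F ⇒ q_2: vacuous ✓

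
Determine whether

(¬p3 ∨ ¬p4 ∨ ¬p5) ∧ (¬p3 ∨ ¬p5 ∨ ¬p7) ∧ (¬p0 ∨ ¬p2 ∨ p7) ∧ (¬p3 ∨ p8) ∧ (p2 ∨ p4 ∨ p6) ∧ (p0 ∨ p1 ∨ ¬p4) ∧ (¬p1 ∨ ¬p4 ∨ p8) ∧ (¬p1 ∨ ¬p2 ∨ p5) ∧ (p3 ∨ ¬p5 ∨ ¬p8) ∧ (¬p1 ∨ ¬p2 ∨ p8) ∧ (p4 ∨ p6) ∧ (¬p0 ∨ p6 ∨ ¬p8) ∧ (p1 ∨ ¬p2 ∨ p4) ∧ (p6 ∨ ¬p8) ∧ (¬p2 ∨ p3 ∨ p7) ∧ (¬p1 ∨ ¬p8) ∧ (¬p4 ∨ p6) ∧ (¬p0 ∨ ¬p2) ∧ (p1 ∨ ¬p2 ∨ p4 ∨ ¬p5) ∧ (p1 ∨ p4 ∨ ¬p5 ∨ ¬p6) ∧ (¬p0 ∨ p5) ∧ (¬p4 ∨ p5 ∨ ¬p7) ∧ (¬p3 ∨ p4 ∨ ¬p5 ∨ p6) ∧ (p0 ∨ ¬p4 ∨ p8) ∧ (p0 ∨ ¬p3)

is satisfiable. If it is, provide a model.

Set p0 = False.
  then (p0 ∨ ¬p3) forces p3 = False.
Set p1 = True.
  then (¬p1 ∨ ¬p8) forces p8 = False.
  then (p0 ∨ ¬p4 ∨ p8) forces p4 = False.
  then (¬p1 ∨ ¬p2 ∨ p8) forces p2 = False.
  then (p4 ∨ p6) forces p6 = True.
Set p5 = True.
Set p7 = False.
All clauses satisfied.

p0 = False, p1 = True, p2 = False, p3 = False, p4 = False, p5 = True, p6 = True, p7 = False, p8 = False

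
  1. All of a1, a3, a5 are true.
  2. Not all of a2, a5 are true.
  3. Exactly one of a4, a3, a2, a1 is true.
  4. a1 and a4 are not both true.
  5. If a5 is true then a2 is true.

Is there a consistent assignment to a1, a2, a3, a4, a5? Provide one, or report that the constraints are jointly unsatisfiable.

Case a1 = True:
  (1) forces a3 = True.
  Constraint (3) is violated (a3=T, a1=T) — contradiction.
Case a1 = False:
  Constraint (1) is violated (a1=F) — contradiction.
Both cases fail — unsatisfiable.

No satisfying assignment exists.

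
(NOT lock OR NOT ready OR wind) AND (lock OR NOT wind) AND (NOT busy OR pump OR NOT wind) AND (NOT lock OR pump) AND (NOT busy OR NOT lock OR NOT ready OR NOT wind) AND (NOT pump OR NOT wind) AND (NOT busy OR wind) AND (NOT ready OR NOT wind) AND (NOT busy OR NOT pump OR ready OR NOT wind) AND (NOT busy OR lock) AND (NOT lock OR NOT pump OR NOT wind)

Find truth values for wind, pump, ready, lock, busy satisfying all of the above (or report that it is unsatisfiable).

Try wind = True:
  (lock OR NOT wind) forces lock = True.
  (NOT lock OR pump) forces pump = True.
  clause (NOT pump OR NOT wind) is falsified — backtrack.
So wind = False.
  then (NOT busy OR wind) forces busy = False.
Set pump = True.
Set ready = True.
  then (NOT lock OR NOT ready OR wind) forces lock = False.
All clauses satisfied.

wind=F; pump=T; ready=T; lock=F; busy=F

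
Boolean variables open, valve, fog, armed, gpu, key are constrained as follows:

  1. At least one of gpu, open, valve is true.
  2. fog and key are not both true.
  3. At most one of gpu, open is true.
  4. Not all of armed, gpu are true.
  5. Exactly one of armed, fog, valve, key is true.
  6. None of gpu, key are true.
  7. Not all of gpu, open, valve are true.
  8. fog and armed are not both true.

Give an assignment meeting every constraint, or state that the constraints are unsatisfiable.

open = True, valve = False, fog = False, armed = True, gpu = False, key = False

  (1) {gpu, open, valve}: 1 true — at least one ✓
  (2) fog=F, key=F — not both ✓
  (3) {gpu, open}: 1 true — at most one ✓
  (4) {armed, gpu}: 1/2 true — not all ✓
  (5) {armed, fog, valve, key}: 1 true — exactly one ✓
  (6) {gpu, key}: 0 true — none ✓
  (7) {gpu, open, valve}: 1/3 true — not all ✓
  (8) fog=F, armed=T — not both ✓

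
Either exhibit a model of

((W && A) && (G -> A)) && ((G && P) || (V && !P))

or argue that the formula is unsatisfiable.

A: True, G: True, P: True, V: False, W: True

  (W && A) && (G -> A) = True
    W && A = True
    G -> A = True
  (G && P) || (V && !P) = True
    G && P = True
    V && !P = False
      !P = False
Both conjuncts True, so the formula holds.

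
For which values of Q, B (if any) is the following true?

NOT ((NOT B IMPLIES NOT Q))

Q=T, B=F

  NOT ((NOT B IMPLIES NOT Q)) = True
    NOT B IMPLIES NOT Q = False
      NOT B = True
      NOT Q = False
The formula evaluates to True.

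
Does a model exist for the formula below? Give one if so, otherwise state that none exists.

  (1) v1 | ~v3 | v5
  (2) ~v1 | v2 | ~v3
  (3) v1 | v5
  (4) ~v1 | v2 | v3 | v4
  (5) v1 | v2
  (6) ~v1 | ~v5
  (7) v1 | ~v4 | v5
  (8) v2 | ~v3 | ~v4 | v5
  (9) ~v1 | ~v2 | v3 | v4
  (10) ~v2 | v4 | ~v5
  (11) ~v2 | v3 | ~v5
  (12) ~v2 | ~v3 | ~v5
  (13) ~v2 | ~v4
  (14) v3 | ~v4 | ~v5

v1 = True, v2 = False, v3 = False, v4 = True, v5 = False

Set v1 = True.
  then (~v1 | ~v5) forces v5 = False.
Set v2 = False.
  then (~v1 | v2 | ~v3) forces v3 = False.
  then (~v1 | v2 | v3 | v4) forces v4 = True.
All clauses satisfied.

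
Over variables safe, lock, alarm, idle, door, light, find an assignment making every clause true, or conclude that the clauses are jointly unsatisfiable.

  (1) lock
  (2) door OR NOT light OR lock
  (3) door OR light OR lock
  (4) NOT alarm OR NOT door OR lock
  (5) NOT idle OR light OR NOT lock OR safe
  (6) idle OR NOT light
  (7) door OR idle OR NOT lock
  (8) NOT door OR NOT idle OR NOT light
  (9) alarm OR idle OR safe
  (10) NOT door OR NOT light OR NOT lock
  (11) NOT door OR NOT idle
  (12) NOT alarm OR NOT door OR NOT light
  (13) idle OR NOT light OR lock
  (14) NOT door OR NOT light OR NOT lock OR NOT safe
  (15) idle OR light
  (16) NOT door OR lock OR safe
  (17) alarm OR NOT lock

Unit clause (lock) forces lock = True.
In (alarm OR NOT lock) only alarm is left, so alarm = True.
Set safe = True.
Set idle = True.
  then (NOT door OR NOT idle) forces door = False.
Set light = False.
All clauses satisfied.

safe = True, lock = True, alarm = True, idle = True, door = False, light = False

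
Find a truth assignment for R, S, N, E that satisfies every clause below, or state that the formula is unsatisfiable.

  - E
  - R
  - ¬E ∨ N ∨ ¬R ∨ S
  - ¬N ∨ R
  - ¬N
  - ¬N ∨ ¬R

Unit clause (E) forces E = True.
Unit clause (R) forces R = True.
Unit clause (¬N) forces N = False.
In (¬E ∨ N ∨ ¬R ∨ S) only S is left, so S = True.
Check each clause:
  (E): E holds.
  (R): R holds.
  (¬E ∨ N ∨ ¬R ∨ S): S holds.
  (¬N ∨ R): ¬N holds.
  (¬N): ¬N holds.
  (¬N ∨ ¬R): ¬N holds.
All clauses satisfied.

R=T, S=T, N=F, E=T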